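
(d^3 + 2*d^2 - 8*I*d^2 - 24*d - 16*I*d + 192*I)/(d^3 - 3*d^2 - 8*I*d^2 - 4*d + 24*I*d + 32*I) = (d + 6)/(d + 1)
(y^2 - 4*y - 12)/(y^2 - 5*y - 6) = (y + 2)/(y + 1)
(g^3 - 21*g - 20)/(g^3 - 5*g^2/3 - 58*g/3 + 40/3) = 3*(g + 1)/(3*g - 2)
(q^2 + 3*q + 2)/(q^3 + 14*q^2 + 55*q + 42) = (q + 2)/(q^2 + 13*q + 42)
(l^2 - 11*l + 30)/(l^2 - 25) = (l - 6)/(l + 5)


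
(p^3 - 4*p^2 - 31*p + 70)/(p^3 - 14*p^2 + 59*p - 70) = (p + 5)/(p - 5)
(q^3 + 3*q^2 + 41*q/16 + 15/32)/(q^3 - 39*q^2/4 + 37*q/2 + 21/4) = (8*q^2 + 22*q + 15)/(8*(q^2 - 10*q + 21))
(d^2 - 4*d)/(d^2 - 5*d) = (d - 4)/(d - 5)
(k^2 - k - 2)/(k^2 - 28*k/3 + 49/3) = 3*(k^2 - k - 2)/(3*k^2 - 28*k + 49)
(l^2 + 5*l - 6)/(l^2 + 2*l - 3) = (l + 6)/(l + 3)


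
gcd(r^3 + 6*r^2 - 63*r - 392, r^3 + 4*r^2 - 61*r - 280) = r^2 - r - 56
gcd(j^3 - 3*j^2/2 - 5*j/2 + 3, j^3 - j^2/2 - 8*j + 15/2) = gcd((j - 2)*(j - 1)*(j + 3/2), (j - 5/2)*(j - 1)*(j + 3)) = j - 1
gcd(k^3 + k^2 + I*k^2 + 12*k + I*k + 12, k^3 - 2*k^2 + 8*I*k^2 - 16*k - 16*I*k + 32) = k + 4*I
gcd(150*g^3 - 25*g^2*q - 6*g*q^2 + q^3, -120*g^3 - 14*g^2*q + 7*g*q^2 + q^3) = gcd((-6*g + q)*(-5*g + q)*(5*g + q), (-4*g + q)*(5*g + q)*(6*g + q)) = 5*g + q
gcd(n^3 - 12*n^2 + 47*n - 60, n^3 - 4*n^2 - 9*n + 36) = n^2 - 7*n + 12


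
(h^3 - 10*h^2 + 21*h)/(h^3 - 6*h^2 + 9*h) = (h - 7)/(h - 3)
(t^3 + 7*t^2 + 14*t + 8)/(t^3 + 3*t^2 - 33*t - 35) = (t^2 + 6*t + 8)/(t^2 + 2*t - 35)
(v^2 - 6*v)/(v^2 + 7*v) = (v - 6)/(v + 7)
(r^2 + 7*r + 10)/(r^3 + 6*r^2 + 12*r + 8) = (r + 5)/(r^2 + 4*r + 4)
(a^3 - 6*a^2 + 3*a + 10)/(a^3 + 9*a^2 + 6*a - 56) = (a^2 - 4*a - 5)/(a^2 + 11*a + 28)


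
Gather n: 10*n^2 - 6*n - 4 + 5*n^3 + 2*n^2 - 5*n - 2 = 5*n^3 + 12*n^2 - 11*n - 6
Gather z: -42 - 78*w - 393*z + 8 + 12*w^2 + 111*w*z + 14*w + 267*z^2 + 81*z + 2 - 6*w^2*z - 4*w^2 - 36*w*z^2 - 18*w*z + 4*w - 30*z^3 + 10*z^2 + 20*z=8*w^2 - 60*w - 30*z^3 + z^2*(277 - 36*w) + z*(-6*w^2 + 93*w - 292) - 32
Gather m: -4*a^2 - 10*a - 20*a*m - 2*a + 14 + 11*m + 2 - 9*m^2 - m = -4*a^2 - 12*a - 9*m^2 + m*(10 - 20*a) + 16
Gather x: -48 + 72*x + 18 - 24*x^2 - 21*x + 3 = -24*x^2 + 51*x - 27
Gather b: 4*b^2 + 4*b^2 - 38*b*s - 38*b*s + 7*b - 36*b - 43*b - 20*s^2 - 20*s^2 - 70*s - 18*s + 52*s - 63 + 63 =8*b^2 + b*(-76*s - 72) - 40*s^2 - 36*s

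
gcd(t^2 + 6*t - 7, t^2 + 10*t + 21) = t + 7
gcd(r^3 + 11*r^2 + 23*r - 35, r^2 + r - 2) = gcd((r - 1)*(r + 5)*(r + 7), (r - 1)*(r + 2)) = r - 1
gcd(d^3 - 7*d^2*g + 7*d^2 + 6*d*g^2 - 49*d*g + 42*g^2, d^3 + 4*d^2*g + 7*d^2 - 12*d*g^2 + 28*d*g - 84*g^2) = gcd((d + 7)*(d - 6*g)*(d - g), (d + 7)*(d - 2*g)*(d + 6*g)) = d + 7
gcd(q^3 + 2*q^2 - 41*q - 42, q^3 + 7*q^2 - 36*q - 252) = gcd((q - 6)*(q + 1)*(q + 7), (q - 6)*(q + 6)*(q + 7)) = q^2 + q - 42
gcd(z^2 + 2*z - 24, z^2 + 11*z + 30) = z + 6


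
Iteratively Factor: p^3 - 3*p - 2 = (p + 1)*(p^2 - p - 2) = (p + 1)^2*(p - 2)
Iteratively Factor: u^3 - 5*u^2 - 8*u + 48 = (u + 3)*(u^2 - 8*u + 16) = (u - 4)*(u + 3)*(u - 4)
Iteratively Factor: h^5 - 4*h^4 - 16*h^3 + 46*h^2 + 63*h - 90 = (h + 3)*(h^4 - 7*h^3 + 5*h^2 + 31*h - 30) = (h + 2)*(h + 3)*(h^3 - 9*h^2 + 23*h - 15) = (h - 5)*(h + 2)*(h + 3)*(h^2 - 4*h + 3) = (h - 5)*(h - 3)*(h + 2)*(h + 3)*(h - 1)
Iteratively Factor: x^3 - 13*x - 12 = (x + 1)*(x^2 - x - 12) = (x + 1)*(x + 3)*(x - 4)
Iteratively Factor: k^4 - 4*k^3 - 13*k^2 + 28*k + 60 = (k + 2)*(k^3 - 6*k^2 - k + 30) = (k + 2)^2*(k^2 - 8*k + 15) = (k - 3)*(k + 2)^2*(k - 5)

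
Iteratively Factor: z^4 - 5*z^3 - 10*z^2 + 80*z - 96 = (z + 4)*(z^3 - 9*z^2 + 26*z - 24) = (z - 2)*(z + 4)*(z^2 - 7*z + 12) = (z - 3)*(z - 2)*(z + 4)*(z - 4)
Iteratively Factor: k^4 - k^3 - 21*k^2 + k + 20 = (k + 1)*(k^3 - 2*k^2 - 19*k + 20) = (k + 1)*(k + 4)*(k^2 - 6*k + 5) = (k - 5)*(k + 1)*(k + 4)*(k - 1)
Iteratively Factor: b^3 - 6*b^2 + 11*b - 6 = (b - 1)*(b^2 - 5*b + 6) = (b - 2)*(b - 1)*(b - 3)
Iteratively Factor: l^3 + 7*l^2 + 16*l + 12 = (l + 3)*(l^2 + 4*l + 4) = (l + 2)*(l + 3)*(l + 2)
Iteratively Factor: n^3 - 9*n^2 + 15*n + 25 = (n + 1)*(n^2 - 10*n + 25) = (n - 5)*(n + 1)*(n - 5)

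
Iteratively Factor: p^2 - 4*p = (p)*(p - 4)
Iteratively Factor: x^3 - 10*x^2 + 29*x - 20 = (x - 5)*(x^2 - 5*x + 4) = (x - 5)*(x - 1)*(x - 4)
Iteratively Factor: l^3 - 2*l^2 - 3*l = (l + 1)*(l^2 - 3*l) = l*(l + 1)*(l - 3)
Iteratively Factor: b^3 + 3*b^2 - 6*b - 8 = (b + 4)*(b^2 - b - 2) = (b - 2)*(b + 4)*(b + 1)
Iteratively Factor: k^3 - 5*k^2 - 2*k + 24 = (k - 4)*(k^2 - k - 6) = (k - 4)*(k - 3)*(k + 2)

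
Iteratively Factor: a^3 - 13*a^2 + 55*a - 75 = (a - 5)*(a^2 - 8*a + 15) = (a - 5)*(a - 3)*(a - 5)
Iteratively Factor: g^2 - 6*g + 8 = (g - 2)*(g - 4)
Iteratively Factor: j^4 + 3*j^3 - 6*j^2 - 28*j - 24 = (j + 2)*(j^3 + j^2 - 8*j - 12) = (j + 2)^2*(j^2 - j - 6) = (j + 2)^3*(j - 3)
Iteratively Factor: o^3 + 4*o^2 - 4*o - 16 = (o + 2)*(o^2 + 2*o - 8) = (o + 2)*(o + 4)*(o - 2)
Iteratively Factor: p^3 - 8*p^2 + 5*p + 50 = (p - 5)*(p^2 - 3*p - 10) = (p - 5)^2*(p + 2)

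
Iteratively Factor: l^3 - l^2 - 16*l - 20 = (l - 5)*(l^2 + 4*l + 4) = (l - 5)*(l + 2)*(l + 2)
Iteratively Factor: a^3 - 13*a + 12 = (a + 4)*(a^2 - 4*a + 3) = (a - 3)*(a + 4)*(a - 1)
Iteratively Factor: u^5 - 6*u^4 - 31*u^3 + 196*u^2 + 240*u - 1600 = (u - 4)*(u^4 - 2*u^3 - 39*u^2 + 40*u + 400) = (u - 5)*(u - 4)*(u^3 + 3*u^2 - 24*u - 80) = (u - 5)*(u - 4)*(u + 4)*(u^2 - u - 20) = (u - 5)*(u - 4)*(u + 4)^2*(u - 5)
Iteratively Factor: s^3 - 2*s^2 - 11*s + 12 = (s - 1)*(s^2 - s - 12) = (s - 4)*(s - 1)*(s + 3)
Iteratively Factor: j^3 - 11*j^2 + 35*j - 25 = (j - 5)*(j^2 - 6*j + 5) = (j - 5)*(j - 1)*(j - 5)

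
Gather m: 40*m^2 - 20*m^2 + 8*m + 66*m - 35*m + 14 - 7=20*m^2 + 39*m + 7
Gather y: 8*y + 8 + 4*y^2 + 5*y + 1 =4*y^2 + 13*y + 9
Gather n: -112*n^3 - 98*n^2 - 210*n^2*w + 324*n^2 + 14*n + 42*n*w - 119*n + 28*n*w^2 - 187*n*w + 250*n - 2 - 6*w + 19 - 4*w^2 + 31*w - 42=-112*n^3 + n^2*(226 - 210*w) + n*(28*w^2 - 145*w + 145) - 4*w^2 + 25*w - 25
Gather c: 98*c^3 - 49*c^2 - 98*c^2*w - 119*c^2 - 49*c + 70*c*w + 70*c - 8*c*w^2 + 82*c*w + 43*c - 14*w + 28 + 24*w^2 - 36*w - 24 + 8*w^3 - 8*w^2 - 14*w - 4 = 98*c^3 + c^2*(-98*w - 168) + c*(-8*w^2 + 152*w + 64) + 8*w^3 + 16*w^2 - 64*w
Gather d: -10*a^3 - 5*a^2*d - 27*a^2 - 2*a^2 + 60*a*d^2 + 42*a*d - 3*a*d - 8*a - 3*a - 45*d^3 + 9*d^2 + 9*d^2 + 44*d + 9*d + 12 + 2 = -10*a^3 - 29*a^2 - 11*a - 45*d^3 + d^2*(60*a + 18) + d*(-5*a^2 + 39*a + 53) + 14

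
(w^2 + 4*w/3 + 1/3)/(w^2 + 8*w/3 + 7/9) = 3*(w + 1)/(3*w + 7)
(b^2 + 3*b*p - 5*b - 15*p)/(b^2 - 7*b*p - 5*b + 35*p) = (-b - 3*p)/(-b + 7*p)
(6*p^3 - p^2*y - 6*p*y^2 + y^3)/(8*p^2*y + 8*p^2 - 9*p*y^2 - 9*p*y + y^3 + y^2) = (-6*p^2 - 5*p*y + y^2)/(-8*p*y - 8*p + y^2 + y)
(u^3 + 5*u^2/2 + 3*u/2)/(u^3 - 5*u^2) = (2*u^2 + 5*u + 3)/(2*u*(u - 5))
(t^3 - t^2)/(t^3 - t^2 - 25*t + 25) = t^2/(t^2 - 25)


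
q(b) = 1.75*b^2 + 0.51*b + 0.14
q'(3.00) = 11.01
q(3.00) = 17.42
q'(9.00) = 32.01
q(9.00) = 146.48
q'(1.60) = 6.11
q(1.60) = 5.44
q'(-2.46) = -8.10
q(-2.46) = 9.48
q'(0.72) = 3.03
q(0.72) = 1.41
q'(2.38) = 8.84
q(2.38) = 11.27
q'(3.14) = 11.50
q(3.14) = 19.00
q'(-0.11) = 0.12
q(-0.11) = 0.11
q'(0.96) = 3.87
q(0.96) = 2.24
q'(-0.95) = -2.82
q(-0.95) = 1.23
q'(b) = 3.5*b + 0.51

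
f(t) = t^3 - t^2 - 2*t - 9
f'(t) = 3*t^2 - 2*t - 2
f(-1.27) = -10.12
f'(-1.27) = 5.38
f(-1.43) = -11.11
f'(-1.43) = 6.99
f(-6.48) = -310.13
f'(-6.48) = 136.93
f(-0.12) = -8.78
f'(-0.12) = -1.72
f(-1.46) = -11.32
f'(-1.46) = 7.31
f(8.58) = 531.85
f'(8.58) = 201.69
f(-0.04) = -8.92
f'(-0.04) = -1.92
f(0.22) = -9.48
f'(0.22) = -2.29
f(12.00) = 1551.00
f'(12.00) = 406.00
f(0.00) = -9.00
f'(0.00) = -2.00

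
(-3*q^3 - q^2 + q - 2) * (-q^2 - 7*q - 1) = 3*q^5 + 22*q^4 + 9*q^3 - 4*q^2 + 13*q + 2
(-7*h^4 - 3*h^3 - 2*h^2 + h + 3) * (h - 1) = -7*h^5 + 4*h^4 + h^3 + 3*h^2 + 2*h - 3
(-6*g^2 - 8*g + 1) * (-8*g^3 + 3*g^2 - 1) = 48*g^5 + 46*g^4 - 32*g^3 + 9*g^2 + 8*g - 1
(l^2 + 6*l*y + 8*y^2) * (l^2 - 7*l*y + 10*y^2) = l^4 - l^3*y - 24*l^2*y^2 + 4*l*y^3 + 80*y^4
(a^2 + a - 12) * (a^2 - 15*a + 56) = a^4 - 14*a^3 + 29*a^2 + 236*a - 672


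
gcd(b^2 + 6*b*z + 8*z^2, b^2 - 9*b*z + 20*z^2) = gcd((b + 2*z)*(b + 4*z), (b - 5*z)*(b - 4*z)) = 1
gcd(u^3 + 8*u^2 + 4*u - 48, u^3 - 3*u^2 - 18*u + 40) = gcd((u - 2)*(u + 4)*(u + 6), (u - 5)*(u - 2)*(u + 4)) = u^2 + 2*u - 8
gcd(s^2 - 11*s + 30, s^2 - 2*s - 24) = s - 6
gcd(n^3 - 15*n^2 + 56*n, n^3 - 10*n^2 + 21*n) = n^2 - 7*n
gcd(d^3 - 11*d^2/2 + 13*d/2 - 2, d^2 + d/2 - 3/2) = d - 1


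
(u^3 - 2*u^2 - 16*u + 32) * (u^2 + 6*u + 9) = u^5 + 4*u^4 - 19*u^3 - 82*u^2 + 48*u + 288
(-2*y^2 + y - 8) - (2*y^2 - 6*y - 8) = -4*y^2 + 7*y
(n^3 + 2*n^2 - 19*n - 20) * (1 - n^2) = -n^5 - 2*n^4 + 20*n^3 + 22*n^2 - 19*n - 20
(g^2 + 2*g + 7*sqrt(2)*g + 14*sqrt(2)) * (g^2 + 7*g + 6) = g^4 + 9*g^3 + 7*sqrt(2)*g^3 + 20*g^2 + 63*sqrt(2)*g^2 + 12*g + 140*sqrt(2)*g + 84*sqrt(2)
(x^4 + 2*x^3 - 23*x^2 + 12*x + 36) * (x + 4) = x^5 + 6*x^4 - 15*x^3 - 80*x^2 + 84*x + 144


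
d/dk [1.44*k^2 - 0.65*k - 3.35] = 2.88*k - 0.65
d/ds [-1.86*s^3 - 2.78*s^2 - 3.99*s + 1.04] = -5.58*s^2 - 5.56*s - 3.99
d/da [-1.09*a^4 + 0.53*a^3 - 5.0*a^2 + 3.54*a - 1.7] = -4.36*a^3 + 1.59*a^2 - 10.0*a + 3.54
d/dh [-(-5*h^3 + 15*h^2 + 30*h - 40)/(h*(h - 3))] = 5*(h^4 - 6*h^3 + 15*h^2 - 16*h + 24)/(h^2*(h^2 - 6*h + 9))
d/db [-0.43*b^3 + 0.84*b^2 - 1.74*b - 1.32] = -1.29*b^2 + 1.68*b - 1.74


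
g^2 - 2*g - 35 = (g - 7)*(g + 5)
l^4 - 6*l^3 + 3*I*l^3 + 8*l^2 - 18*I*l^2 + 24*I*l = l*(l - 4)*(l - 2)*(l + 3*I)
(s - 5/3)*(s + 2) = s^2 + s/3 - 10/3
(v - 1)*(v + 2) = v^2 + v - 2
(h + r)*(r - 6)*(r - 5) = h*r^2 - 11*h*r + 30*h + r^3 - 11*r^2 + 30*r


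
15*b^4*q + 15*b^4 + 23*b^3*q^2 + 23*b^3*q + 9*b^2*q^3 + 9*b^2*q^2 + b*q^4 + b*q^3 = (b + q)*(3*b + q)*(5*b + q)*(b*q + b)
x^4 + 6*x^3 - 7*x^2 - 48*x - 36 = (x - 3)*(x + 1)*(x + 2)*(x + 6)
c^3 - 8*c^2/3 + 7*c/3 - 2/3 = (c - 1)^2*(c - 2/3)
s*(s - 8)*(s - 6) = s^3 - 14*s^2 + 48*s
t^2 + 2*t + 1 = (t + 1)^2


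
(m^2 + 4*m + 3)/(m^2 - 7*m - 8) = (m + 3)/(m - 8)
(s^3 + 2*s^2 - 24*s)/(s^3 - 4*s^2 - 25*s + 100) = s*(s + 6)/(s^2 - 25)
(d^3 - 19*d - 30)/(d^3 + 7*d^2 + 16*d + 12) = (d - 5)/(d + 2)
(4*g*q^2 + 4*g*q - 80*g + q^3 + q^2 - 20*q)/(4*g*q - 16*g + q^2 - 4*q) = q + 5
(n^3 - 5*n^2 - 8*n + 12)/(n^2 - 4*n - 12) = n - 1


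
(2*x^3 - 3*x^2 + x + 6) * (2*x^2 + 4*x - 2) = 4*x^5 + 2*x^4 - 14*x^3 + 22*x^2 + 22*x - 12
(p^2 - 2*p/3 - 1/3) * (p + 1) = p^3 + p^2/3 - p - 1/3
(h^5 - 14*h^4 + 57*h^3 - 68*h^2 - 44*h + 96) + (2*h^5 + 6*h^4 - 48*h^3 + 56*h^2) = 3*h^5 - 8*h^4 + 9*h^3 - 12*h^2 - 44*h + 96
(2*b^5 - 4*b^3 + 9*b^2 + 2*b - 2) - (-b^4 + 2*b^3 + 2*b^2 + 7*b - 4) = 2*b^5 + b^4 - 6*b^3 + 7*b^2 - 5*b + 2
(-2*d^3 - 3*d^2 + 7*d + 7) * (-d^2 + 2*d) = 2*d^5 - d^4 - 13*d^3 + 7*d^2 + 14*d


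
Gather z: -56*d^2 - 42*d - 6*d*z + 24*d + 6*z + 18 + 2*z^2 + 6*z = -56*d^2 - 18*d + 2*z^2 + z*(12 - 6*d) + 18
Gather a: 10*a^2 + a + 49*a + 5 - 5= 10*a^2 + 50*a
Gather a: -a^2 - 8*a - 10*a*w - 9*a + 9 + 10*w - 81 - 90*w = -a^2 + a*(-10*w - 17) - 80*w - 72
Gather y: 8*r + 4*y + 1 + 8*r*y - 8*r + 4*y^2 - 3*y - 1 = 4*y^2 + y*(8*r + 1)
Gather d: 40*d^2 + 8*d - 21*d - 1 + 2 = 40*d^2 - 13*d + 1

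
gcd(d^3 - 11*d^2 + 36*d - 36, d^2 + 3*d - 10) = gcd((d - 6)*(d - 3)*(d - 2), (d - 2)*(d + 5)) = d - 2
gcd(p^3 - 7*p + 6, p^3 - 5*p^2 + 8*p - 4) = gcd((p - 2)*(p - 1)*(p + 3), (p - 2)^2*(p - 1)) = p^2 - 3*p + 2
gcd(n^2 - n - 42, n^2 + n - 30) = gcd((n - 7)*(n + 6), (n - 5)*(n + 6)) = n + 6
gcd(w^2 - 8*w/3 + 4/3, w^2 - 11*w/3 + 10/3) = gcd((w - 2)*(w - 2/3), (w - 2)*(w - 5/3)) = w - 2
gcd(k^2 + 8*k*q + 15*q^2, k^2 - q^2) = 1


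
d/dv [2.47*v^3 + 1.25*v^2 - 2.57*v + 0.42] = 7.41*v^2 + 2.5*v - 2.57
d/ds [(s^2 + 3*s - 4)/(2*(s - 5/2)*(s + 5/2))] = 6*(-4*s^2 - 6*s - 25)/(16*s^4 - 200*s^2 + 625)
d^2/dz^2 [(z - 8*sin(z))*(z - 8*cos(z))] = 8*sqrt(2)*z*sin(z + pi/4) - 128*sin(2*z) - 16*sqrt(2)*cos(z + pi/4) + 2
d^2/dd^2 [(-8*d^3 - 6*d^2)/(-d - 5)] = 4*(4*d^3 + 60*d^2 + 300*d + 75)/(d^3 + 15*d^2 + 75*d + 125)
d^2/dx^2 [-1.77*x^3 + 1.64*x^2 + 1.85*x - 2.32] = 3.28 - 10.62*x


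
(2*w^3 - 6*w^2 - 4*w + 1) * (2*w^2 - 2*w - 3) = 4*w^5 - 16*w^4 - 2*w^3 + 28*w^2 + 10*w - 3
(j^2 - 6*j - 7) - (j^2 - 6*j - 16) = 9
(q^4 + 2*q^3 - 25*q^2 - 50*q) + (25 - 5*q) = q^4 + 2*q^3 - 25*q^2 - 55*q + 25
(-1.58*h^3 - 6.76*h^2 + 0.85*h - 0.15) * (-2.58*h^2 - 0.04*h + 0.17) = 4.0764*h^5 + 17.504*h^4 - 2.1912*h^3 - 0.7962*h^2 + 0.1505*h - 0.0255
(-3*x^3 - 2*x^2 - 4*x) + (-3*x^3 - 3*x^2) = -6*x^3 - 5*x^2 - 4*x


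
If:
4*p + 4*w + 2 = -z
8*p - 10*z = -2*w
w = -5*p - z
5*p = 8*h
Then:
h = 5/62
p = 4/31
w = -58/93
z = -2/93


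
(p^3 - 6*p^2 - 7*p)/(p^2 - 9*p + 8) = p*(p^2 - 6*p - 7)/(p^2 - 9*p + 8)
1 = 1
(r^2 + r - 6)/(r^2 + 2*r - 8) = (r + 3)/(r + 4)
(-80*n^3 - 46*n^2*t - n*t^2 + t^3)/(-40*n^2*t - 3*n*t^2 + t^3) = (2*n + t)/t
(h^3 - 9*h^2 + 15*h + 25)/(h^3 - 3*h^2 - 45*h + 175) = (h + 1)/(h + 7)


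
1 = 1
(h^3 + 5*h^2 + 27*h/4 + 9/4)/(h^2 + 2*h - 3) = (h^2 + 2*h + 3/4)/(h - 1)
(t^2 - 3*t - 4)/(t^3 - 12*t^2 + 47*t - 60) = (t + 1)/(t^2 - 8*t + 15)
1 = 1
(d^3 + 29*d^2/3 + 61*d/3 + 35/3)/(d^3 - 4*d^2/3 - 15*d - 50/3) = (d^2 + 8*d + 7)/(d^2 - 3*d - 10)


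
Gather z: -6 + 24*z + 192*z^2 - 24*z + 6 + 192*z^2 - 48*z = 384*z^2 - 48*z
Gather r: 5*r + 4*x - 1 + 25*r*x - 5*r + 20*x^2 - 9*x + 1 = 25*r*x + 20*x^2 - 5*x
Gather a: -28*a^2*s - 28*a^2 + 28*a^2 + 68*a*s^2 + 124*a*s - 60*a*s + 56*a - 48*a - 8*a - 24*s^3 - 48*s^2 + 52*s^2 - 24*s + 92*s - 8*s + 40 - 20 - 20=-28*a^2*s + a*(68*s^2 + 64*s) - 24*s^3 + 4*s^2 + 60*s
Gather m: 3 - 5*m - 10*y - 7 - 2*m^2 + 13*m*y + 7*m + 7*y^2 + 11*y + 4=-2*m^2 + m*(13*y + 2) + 7*y^2 + y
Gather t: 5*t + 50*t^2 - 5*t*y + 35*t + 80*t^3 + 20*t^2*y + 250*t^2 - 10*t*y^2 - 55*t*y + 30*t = 80*t^3 + t^2*(20*y + 300) + t*(-10*y^2 - 60*y + 70)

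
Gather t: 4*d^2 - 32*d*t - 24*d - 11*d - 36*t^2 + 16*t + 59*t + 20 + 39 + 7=4*d^2 - 35*d - 36*t^2 + t*(75 - 32*d) + 66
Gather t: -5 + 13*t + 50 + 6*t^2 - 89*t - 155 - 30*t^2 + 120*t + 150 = -24*t^2 + 44*t + 40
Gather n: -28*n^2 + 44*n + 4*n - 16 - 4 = -28*n^2 + 48*n - 20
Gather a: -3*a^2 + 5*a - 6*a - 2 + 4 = -3*a^2 - a + 2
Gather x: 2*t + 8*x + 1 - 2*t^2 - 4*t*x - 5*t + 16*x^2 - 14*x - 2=-2*t^2 - 3*t + 16*x^2 + x*(-4*t - 6) - 1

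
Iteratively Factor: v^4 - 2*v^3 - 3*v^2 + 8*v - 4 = (v + 2)*(v^3 - 4*v^2 + 5*v - 2) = (v - 2)*(v + 2)*(v^2 - 2*v + 1) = (v - 2)*(v - 1)*(v + 2)*(v - 1)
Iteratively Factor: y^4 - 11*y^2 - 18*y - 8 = (y + 1)*(y^3 - y^2 - 10*y - 8) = (y - 4)*(y + 1)*(y^2 + 3*y + 2) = (y - 4)*(y + 1)*(y + 2)*(y + 1)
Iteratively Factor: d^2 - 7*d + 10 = (d - 5)*(d - 2)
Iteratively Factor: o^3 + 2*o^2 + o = (o + 1)*(o^2 + o) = (o + 1)^2*(o)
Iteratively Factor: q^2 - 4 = (q - 2)*(q + 2)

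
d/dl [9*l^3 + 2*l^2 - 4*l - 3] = 27*l^2 + 4*l - 4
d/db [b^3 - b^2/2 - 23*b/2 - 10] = 3*b^2 - b - 23/2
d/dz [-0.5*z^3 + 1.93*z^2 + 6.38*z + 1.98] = -1.5*z^2 + 3.86*z + 6.38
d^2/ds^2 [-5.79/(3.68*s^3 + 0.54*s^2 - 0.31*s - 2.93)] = ((127.8432*s + 6.2532)*(3.68*s^3 + 0.54*s^2 - 0.31*s - 2.93) - 5.79*(11.04*s^2 + 1.08*s - 0.31)*(22.08*s^2 + 2.16*s - 0.62))/(3.68*s^3 + 0.54*s^2 - 0.31*s - 2.93)^3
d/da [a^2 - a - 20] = 2*a - 1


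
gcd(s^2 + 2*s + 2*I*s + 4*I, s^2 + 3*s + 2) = s + 2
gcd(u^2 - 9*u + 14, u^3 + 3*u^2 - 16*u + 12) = u - 2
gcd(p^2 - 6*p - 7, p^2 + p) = p + 1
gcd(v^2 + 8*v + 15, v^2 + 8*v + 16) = 1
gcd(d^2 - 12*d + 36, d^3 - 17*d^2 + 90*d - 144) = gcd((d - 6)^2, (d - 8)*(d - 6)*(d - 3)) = d - 6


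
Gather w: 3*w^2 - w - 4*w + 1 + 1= 3*w^2 - 5*w + 2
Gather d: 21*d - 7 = 21*d - 7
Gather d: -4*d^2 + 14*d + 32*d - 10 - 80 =-4*d^2 + 46*d - 90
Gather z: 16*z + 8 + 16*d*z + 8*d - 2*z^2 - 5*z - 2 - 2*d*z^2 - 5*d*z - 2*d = 6*d + z^2*(-2*d - 2) + z*(11*d + 11) + 6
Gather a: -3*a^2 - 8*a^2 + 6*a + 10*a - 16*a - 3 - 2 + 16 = 11 - 11*a^2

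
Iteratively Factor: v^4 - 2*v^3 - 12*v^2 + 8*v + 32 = (v - 2)*(v^3 - 12*v - 16) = (v - 2)*(v + 2)*(v^2 - 2*v - 8) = (v - 2)*(v + 2)^2*(v - 4)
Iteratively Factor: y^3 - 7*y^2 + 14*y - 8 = (y - 4)*(y^2 - 3*y + 2) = (y - 4)*(y - 2)*(y - 1)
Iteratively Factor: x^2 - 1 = (x - 1)*(x + 1)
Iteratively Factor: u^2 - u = (u - 1)*(u)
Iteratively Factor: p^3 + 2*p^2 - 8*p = (p - 2)*(p^2 + 4*p) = p*(p - 2)*(p + 4)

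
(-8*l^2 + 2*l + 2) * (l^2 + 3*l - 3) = -8*l^4 - 22*l^3 + 32*l^2 - 6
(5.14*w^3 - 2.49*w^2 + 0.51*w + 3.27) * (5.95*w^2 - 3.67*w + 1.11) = 30.583*w^5 - 33.6793*w^4 + 17.8782*w^3 + 14.8209*w^2 - 11.4348*w + 3.6297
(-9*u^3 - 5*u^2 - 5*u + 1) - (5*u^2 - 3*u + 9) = -9*u^3 - 10*u^2 - 2*u - 8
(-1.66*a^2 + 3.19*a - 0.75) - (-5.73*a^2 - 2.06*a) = 4.07*a^2 + 5.25*a - 0.75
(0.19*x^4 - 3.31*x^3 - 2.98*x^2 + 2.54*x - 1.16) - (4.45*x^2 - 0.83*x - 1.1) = 0.19*x^4 - 3.31*x^3 - 7.43*x^2 + 3.37*x - 0.0599999999999998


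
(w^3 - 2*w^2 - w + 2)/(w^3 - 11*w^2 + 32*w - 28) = (w^2 - 1)/(w^2 - 9*w + 14)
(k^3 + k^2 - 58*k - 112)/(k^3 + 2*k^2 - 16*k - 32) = (k^2 - k - 56)/(k^2 - 16)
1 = 1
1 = 1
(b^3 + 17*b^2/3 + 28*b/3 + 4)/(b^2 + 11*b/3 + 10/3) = (3*b^2 + 11*b + 6)/(3*b + 5)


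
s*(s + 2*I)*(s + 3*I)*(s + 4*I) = s^4 + 9*I*s^3 - 26*s^2 - 24*I*s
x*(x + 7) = x^2 + 7*x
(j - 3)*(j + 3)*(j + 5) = j^3 + 5*j^2 - 9*j - 45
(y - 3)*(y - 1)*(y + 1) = y^3 - 3*y^2 - y + 3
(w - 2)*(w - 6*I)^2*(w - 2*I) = w^4 - 2*w^3 - 14*I*w^3 - 60*w^2 + 28*I*w^2 + 120*w + 72*I*w - 144*I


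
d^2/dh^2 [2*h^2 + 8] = 4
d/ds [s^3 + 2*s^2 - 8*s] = 3*s^2 + 4*s - 8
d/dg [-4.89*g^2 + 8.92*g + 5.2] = 8.92 - 9.78*g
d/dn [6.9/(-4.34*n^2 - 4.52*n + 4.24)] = (59.892*n + 31.188)/(4.34*n^2 + 4.52*n - 4.24)^2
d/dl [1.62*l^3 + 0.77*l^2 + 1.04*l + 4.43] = 4.86*l^2 + 1.54*l + 1.04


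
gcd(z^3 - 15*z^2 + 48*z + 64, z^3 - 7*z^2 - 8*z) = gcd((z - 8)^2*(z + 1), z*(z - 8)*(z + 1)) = z^2 - 7*z - 8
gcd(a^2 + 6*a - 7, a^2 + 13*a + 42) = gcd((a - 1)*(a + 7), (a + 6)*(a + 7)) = a + 7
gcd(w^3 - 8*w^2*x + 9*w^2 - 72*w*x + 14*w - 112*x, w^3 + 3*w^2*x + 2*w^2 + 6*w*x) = w + 2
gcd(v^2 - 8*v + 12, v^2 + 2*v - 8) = v - 2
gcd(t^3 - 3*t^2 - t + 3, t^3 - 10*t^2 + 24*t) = 1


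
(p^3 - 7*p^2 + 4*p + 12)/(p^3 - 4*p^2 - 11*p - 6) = (p - 2)/(p + 1)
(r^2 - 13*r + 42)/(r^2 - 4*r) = (r^2 - 13*r + 42)/(r*(r - 4))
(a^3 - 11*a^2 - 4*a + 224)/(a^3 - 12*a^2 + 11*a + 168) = (a + 4)/(a + 3)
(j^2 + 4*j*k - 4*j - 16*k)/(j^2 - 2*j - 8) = (j + 4*k)/(j + 2)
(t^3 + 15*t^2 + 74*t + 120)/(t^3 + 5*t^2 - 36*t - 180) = (t + 4)/(t - 6)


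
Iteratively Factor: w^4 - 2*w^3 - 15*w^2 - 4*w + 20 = (w - 5)*(w^3 + 3*w^2 - 4) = (w - 5)*(w + 2)*(w^2 + w - 2) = (w - 5)*(w - 1)*(w + 2)*(w + 2)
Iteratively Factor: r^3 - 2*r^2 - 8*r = (r + 2)*(r^2 - 4*r) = r*(r + 2)*(r - 4)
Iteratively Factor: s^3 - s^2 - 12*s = (s - 4)*(s^2 + 3*s) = s*(s - 4)*(s + 3)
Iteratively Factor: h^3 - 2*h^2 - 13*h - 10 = (h + 2)*(h^2 - 4*h - 5) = (h - 5)*(h + 2)*(h + 1)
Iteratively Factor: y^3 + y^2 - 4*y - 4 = (y + 2)*(y^2 - y - 2) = (y + 1)*(y + 2)*(y - 2)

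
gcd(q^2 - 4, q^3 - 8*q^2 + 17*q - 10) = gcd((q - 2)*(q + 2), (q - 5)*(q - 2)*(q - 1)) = q - 2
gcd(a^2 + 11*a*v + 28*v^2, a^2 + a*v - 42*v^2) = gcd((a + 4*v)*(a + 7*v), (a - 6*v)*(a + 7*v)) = a + 7*v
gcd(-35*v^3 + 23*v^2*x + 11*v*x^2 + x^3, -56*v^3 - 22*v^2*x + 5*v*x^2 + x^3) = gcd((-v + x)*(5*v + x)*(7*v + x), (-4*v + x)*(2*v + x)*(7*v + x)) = 7*v + x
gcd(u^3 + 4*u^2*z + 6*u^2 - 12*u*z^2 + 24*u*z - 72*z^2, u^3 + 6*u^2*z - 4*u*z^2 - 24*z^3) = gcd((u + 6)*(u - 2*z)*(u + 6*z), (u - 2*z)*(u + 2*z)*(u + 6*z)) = -u^2 - 4*u*z + 12*z^2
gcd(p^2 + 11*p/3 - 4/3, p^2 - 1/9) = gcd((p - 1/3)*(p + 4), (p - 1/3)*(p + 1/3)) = p - 1/3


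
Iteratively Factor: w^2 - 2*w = (w - 2)*(w)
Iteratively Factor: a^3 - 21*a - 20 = (a + 1)*(a^2 - a - 20) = (a - 5)*(a + 1)*(a + 4)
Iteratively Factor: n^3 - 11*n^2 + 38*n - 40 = (n - 2)*(n^2 - 9*n + 20) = (n - 5)*(n - 2)*(n - 4)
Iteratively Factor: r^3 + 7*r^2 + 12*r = (r + 4)*(r^2 + 3*r) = (r + 3)*(r + 4)*(r)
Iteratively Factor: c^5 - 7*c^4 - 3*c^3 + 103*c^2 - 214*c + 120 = (c - 1)*(c^4 - 6*c^3 - 9*c^2 + 94*c - 120) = (c - 2)*(c - 1)*(c^3 - 4*c^2 - 17*c + 60) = (c - 2)*(c - 1)*(c + 4)*(c^2 - 8*c + 15) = (c - 5)*(c - 2)*(c - 1)*(c + 4)*(c - 3)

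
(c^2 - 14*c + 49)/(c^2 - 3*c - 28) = (c - 7)/(c + 4)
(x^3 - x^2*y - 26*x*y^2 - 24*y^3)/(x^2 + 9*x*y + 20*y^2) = (x^2 - 5*x*y - 6*y^2)/(x + 5*y)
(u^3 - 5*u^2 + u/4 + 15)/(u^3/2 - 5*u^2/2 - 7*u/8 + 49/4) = 2*(4*u^3 - 20*u^2 + u + 60)/(4*u^3 - 20*u^2 - 7*u + 98)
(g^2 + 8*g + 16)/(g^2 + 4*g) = (g + 4)/g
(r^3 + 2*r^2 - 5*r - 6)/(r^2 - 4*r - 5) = (r^2 + r - 6)/(r - 5)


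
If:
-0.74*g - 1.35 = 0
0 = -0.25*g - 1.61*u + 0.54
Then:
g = -1.82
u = 0.62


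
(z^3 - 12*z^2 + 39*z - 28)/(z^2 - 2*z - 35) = (z^2 - 5*z + 4)/(z + 5)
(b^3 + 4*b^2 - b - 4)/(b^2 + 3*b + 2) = (b^2 + 3*b - 4)/(b + 2)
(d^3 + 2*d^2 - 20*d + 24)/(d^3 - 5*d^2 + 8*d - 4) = (d + 6)/(d - 1)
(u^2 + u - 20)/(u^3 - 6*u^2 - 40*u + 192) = (u + 5)/(u^2 - 2*u - 48)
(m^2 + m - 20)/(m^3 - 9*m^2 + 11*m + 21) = (m^2 + m - 20)/(m^3 - 9*m^2 + 11*m + 21)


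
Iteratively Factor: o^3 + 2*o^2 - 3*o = (o - 1)*(o^2 + 3*o) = o*(o - 1)*(o + 3)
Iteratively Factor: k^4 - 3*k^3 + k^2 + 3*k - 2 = (k - 1)*(k^3 - 2*k^2 - k + 2) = (k - 1)^2*(k^2 - k - 2) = (k - 1)^2*(k + 1)*(k - 2)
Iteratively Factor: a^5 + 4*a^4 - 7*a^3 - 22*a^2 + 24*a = (a + 3)*(a^4 + a^3 - 10*a^2 + 8*a) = (a - 1)*(a + 3)*(a^3 + 2*a^2 - 8*a) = a*(a - 1)*(a + 3)*(a^2 + 2*a - 8) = a*(a - 2)*(a - 1)*(a + 3)*(a + 4)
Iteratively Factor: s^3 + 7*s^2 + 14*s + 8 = (s + 4)*(s^2 + 3*s + 2) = (s + 2)*(s + 4)*(s + 1)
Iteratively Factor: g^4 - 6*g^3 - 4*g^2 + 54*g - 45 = (g + 3)*(g^3 - 9*g^2 + 23*g - 15) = (g - 1)*(g + 3)*(g^2 - 8*g + 15) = (g - 5)*(g - 1)*(g + 3)*(g - 3)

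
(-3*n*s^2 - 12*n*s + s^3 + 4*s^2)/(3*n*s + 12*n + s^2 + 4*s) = s*(-3*n + s)/(3*n + s)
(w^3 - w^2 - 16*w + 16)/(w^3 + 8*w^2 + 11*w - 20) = (w - 4)/(w + 5)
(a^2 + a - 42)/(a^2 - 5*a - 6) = (a + 7)/(a + 1)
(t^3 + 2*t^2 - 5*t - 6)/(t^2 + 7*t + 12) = (t^2 - t - 2)/(t + 4)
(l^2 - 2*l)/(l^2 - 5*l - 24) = l*(2 - l)/(-l^2 + 5*l + 24)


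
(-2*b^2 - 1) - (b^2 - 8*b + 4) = -3*b^2 + 8*b - 5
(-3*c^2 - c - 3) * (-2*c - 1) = 6*c^3 + 5*c^2 + 7*c + 3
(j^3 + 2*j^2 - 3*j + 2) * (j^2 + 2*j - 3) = j^5 + 4*j^4 - 2*j^3 - 10*j^2 + 13*j - 6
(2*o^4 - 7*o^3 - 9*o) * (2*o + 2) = 4*o^5 - 10*o^4 - 14*o^3 - 18*o^2 - 18*o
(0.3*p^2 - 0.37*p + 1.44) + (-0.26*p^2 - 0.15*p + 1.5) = 0.04*p^2 - 0.52*p + 2.94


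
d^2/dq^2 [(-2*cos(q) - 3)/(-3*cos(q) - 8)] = 7*(3*cos(q)^2 - 8*cos(q) - 6)/(3*cos(q) + 8)^3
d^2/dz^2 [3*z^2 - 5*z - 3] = 6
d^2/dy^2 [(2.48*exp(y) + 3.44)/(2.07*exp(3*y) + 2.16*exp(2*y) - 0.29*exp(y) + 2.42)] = (42.506208*exp(6*y) + 165.926232*exp(5*y) + 186.715872*exp(4*y) - 99.880992*exp(3*y) - 239.336208*exp(2*y) - 69.896504*exp(y) + 16.938064)*exp(y)/(8.869743*exp(9*y) + 27.766152*exp(8*y) + 25.245513*exp(7*y) + 33.406182*exp(6*y) + 61.385013*exp(5*y) + 25.700868*exp(4*y) + 27.248527*exp(3*y) + 38.560038*exp(2*y) - 5.095068*exp(y) + 14.172488)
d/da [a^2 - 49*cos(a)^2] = 2*a + 49*sin(2*a)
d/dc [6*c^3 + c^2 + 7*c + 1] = 18*c^2 + 2*c + 7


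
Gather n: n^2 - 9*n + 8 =n^2 - 9*n + 8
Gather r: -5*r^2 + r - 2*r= -5*r^2 - r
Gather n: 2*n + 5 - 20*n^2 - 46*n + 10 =-20*n^2 - 44*n + 15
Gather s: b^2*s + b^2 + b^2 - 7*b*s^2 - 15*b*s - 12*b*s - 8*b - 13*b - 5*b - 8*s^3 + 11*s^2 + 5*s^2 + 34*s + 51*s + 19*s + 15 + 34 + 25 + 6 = 2*b^2 - 26*b - 8*s^3 + s^2*(16 - 7*b) + s*(b^2 - 27*b + 104) + 80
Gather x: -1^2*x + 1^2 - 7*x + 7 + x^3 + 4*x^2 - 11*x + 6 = x^3 + 4*x^2 - 19*x + 14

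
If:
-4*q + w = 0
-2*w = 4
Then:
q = -1/2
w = -2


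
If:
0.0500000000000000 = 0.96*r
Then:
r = 0.05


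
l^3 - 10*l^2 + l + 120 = (l - 8)*(l - 5)*(l + 3)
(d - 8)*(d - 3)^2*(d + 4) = d^4 - 10*d^3 + d^2 + 156*d - 288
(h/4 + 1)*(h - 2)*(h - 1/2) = h^3/4 + 3*h^2/8 - 9*h/4 + 1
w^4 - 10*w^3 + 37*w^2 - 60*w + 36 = (w - 3)^2*(w - 2)^2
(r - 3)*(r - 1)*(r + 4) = r^3 - 13*r + 12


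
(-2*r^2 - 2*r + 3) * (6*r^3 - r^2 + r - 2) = -12*r^5 - 10*r^4 + 18*r^3 - r^2 + 7*r - 6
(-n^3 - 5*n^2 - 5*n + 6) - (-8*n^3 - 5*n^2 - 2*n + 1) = 7*n^3 - 3*n + 5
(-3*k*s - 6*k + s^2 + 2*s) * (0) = 0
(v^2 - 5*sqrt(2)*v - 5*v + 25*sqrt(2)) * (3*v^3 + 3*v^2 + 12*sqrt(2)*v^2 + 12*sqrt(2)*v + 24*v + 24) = 3*v^5 - 12*v^4 - 3*sqrt(2)*v^4 - 111*v^3 + 12*sqrt(2)*v^3 - 105*sqrt(2)*v^2 + 384*v^2 + 480*v + 480*sqrt(2)*v + 600*sqrt(2)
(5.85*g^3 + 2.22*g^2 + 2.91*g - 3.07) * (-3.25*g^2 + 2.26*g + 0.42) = -19.0125*g^5 + 6.006*g^4 - 1.9833*g^3 + 17.4865*g^2 - 5.716*g - 1.2894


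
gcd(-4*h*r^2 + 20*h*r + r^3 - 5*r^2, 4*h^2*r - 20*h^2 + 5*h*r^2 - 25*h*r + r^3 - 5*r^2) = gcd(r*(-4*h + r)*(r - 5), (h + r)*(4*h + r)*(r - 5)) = r - 5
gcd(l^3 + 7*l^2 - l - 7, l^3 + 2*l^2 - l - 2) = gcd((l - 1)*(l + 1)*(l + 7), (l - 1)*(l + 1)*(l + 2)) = l^2 - 1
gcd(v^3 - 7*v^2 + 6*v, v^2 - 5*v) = v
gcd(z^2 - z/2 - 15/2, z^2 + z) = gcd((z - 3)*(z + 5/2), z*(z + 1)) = 1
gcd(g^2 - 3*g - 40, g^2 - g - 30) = g + 5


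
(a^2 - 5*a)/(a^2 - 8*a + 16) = a*(a - 5)/(a^2 - 8*a + 16)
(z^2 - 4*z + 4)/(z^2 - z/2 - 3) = 2*(z - 2)/(2*z + 3)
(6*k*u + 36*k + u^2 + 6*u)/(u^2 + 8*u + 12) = (6*k + u)/(u + 2)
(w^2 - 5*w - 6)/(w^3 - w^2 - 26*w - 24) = 1/(w + 4)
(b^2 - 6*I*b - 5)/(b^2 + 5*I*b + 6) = (b - 5*I)/(b + 6*I)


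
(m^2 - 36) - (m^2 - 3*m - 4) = 3*m - 32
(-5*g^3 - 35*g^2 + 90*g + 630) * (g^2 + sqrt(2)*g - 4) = -5*g^5 - 35*g^4 - 5*sqrt(2)*g^4 - 35*sqrt(2)*g^3 + 110*g^3 + 90*sqrt(2)*g^2 + 770*g^2 - 360*g + 630*sqrt(2)*g - 2520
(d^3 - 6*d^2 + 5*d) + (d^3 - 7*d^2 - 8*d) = 2*d^3 - 13*d^2 - 3*d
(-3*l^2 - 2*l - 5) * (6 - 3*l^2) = 9*l^4 + 6*l^3 - 3*l^2 - 12*l - 30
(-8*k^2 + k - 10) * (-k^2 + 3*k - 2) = 8*k^4 - 25*k^3 + 29*k^2 - 32*k + 20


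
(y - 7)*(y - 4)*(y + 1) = y^3 - 10*y^2 + 17*y + 28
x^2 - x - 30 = (x - 6)*(x + 5)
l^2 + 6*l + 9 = (l + 3)^2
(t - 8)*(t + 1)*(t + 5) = t^3 - 2*t^2 - 43*t - 40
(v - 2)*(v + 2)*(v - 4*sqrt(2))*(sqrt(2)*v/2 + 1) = sqrt(2)*v^4/2 - 3*v^3 - 6*sqrt(2)*v^2 + 12*v + 16*sqrt(2)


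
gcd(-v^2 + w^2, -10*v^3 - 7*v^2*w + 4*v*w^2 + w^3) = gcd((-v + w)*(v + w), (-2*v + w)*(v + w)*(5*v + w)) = v + w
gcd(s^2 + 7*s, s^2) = s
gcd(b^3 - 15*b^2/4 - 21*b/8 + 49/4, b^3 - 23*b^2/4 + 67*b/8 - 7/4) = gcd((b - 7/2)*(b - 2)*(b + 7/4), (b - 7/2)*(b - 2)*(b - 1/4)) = b^2 - 11*b/2 + 7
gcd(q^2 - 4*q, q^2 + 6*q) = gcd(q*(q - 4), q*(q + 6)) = q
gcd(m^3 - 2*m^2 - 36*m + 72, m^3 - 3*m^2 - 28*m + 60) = m^2 - 8*m + 12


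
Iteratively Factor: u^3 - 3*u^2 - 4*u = (u)*(u^2 - 3*u - 4) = u*(u - 4)*(u + 1)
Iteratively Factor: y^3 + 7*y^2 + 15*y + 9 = (y + 3)*(y^2 + 4*y + 3) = (y + 1)*(y + 3)*(y + 3)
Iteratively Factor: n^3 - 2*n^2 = (n)*(n^2 - 2*n) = n*(n - 2)*(n)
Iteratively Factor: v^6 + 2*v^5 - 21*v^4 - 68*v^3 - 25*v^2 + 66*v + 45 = (v + 1)*(v^5 + v^4 - 22*v^3 - 46*v^2 + 21*v + 45) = (v + 1)*(v + 3)*(v^4 - 2*v^3 - 16*v^2 + 2*v + 15) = (v - 1)*(v + 1)*(v + 3)*(v^3 - v^2 - 17*v - 15) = (v - 1)*(v + 1)^2*(v + 3)*(v^2 - 2*v - 15) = (v - 1)*(v + 1)^2*(v + 3)^2*(v - 5)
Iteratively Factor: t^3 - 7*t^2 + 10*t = (t - 5)*(t^2 - 2*t) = (t - 5)*(t - 2)*(t)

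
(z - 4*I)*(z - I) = z^2 - 5*I*z - 4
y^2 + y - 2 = (y - 1)*(y + 2)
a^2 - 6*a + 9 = (a - 3)^2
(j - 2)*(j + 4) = j^2 + 2*j - 8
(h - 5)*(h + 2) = h^2 - 3*h - 10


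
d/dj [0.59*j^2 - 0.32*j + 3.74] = 1.18*j - 0.32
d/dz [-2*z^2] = -4*z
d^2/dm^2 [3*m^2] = 6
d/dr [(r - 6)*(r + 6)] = 2*r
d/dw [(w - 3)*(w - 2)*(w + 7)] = 3*w^2 + 4*w - 29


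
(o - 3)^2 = o^2 - 6*o + 9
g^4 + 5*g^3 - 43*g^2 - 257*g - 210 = (g - 7)*(g + 1)*(g + 5)*(g + 6)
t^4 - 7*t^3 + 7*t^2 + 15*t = t*(t - 5)*(t - 3)*(t + 1)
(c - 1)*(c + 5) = c^2 + 4*c - 5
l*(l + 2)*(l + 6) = l^3 + 8*l^2 + 12*l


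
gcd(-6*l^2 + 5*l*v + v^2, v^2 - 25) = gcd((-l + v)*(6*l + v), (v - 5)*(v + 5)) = 1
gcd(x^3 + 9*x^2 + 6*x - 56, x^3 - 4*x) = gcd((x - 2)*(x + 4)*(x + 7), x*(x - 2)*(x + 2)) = x - 2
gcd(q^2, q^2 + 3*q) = q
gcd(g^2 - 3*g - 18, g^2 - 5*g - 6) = g - 6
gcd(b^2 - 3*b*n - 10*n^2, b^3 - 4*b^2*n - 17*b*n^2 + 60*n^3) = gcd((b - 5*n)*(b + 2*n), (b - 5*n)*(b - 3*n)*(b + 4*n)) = b - 5*n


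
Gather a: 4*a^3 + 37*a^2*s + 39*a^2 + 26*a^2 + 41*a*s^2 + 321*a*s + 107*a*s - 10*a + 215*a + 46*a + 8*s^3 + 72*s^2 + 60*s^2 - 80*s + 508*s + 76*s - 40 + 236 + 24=4*a^3 + a^2*(37*s + 65) + a*(41*s^2 + 428*s + 251) + 8*s^3 + 132*s^2 + 504*s + 220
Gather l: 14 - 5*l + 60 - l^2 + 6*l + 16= -l^2 + l + 90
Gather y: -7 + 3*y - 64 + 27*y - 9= 30*y - 80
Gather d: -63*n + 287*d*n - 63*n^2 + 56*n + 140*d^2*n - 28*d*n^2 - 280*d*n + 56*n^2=140*d^2*n + d*(-28*n^2 + 7*n) - 7*n^2 - 7*n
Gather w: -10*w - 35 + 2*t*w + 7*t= 7*t + w*(2*t - 10) - 35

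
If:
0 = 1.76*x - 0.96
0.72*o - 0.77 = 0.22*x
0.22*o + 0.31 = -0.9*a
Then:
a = -0.65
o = 1.24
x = 0.55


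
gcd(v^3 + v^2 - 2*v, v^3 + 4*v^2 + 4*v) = v^2 + 2*v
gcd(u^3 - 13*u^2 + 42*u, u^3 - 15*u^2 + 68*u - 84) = u^2 - 13*u + 42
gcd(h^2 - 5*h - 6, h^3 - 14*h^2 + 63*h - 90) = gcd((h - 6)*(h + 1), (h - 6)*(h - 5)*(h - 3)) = h - 6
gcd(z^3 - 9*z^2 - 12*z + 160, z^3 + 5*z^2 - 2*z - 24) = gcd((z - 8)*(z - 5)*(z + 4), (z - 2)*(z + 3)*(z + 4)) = z + 4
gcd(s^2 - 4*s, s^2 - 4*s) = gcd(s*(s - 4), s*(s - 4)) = s^2 - 4*s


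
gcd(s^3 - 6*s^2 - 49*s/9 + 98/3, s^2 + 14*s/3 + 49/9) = s + 7/3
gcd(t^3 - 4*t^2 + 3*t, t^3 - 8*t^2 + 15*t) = t^2 - 3*t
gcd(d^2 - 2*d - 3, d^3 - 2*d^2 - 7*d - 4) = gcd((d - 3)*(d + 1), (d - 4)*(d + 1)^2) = d + 1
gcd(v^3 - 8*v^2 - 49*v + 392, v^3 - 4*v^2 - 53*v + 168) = v^2 - v - 56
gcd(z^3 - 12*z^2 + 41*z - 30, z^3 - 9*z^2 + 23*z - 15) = z^2 - 6*z + 5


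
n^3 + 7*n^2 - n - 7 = (n - 1)*(n + 1)*(n + 7)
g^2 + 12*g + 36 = (g + 6)^2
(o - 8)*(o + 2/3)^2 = o^3 - 20*o^2/3 - 92*o/9 - 32/9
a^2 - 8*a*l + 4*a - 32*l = (a + 4)*(a - 8*l)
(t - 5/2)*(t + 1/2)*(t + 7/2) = t^3 + 3*t^2/2 - 33*t/4 - 35/8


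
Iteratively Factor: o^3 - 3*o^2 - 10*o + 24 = (o - 4)*(o^2 + o - 6) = (o - 4)*(o - 2)*(o + 3)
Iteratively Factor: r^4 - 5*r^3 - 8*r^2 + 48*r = (r)*(r^3 - 5*r^2 - 8*r + 48) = r*(r - 4)*(r^2 - r - 12) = r*(r - 4)^2*(r + 3)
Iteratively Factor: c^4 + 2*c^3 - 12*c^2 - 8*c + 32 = (c + 4)*(c^3 - 2*c^2 - 4*c + 8) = (c + 2)*(c + 4)*(c^2 - 4*c + 4) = (c - 2)*(c + 2)*(c + 4)*(c - 2)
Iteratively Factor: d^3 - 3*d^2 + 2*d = (d - 1)*(d^2 - 2*d) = (d - 2)*(d - 1)*(d)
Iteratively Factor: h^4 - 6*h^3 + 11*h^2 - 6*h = (h - 2)*(h^3 - 4*h^2 + 3*h) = (h - 3)*(h - 2)*(h^2 - h) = h*(h - 3)*(h - 2)*(h - 1)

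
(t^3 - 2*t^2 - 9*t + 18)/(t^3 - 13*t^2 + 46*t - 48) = (t + 3)/(t - 8)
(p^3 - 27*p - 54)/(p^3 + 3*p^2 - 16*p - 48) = (p^2 - 3*p - 18)/(p^2 - 16)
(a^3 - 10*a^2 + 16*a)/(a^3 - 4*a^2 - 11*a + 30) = a*(a - 8)/(a^2 - 2*a - 15)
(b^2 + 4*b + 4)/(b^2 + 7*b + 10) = (b + 2)/(b + 5)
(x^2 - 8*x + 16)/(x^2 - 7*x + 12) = (x - 4)/(x - 3)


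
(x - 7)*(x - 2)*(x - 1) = x^3 - 10*x^2 + 23*x - 14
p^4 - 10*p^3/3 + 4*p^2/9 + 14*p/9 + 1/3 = (p - 3)*(p - 1)*(p + 1/3)^2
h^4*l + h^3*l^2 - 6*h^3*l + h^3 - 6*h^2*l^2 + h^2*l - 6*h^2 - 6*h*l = h*(h - 6)*(h + l)*(h*l + 1)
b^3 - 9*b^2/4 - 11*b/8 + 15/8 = (b - 5/2)*(b - 3/4)*(b + 1)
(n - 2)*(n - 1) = n^2 - 3*n + 2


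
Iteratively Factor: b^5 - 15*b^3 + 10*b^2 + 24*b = (b + 1)*(b^4 - b^3 - 14*b^2 + 24*b) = (b - 2)*(b + 1)*(b^3 + b^2 - 12*b) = (b - 2)*(b + 1)*(b + 4)*(b^2 - 3*b) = (b - 3)*(b - 2)*(b + 1)*(b + 4)*(b)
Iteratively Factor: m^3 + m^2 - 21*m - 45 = (m + 3)*(m^2 - 2*m - 15) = (m + 3)^2*(m - 5)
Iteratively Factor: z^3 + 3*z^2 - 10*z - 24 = (z - 3)*(z^2 + 6*z + 8) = (z - 3)*(z + 2)*(z + 4)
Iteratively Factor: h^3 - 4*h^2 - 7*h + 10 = (h - 5)*(h^2 + h - 2) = (h - 5)*(h + 2)*(h - 1)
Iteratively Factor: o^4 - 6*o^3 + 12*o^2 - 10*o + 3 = (o - 1)*(o^3 - 5*o^2 + 7*o - 3) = (o - 1)^2*(o^2 - 4*o + 3) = (o - 3)*(o - 1)^2*(o - 1)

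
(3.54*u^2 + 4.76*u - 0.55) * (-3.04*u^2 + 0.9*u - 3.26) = -10.7616*u^4 - 11.2844*u^3 - 5.5844*u^2 - 16.0126*u + 1.793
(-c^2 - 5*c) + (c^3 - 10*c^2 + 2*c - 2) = c^3 - 11*c^2 - 3*c - 2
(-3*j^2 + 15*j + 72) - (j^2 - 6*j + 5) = -4*j^2 + 21*j + 67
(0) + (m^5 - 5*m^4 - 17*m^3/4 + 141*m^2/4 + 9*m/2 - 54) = m^5 - 5*m^4 - 17*m^3/4 + 141*m^2/4 + 9*m/2 - 54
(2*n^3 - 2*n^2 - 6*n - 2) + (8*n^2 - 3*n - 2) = 2*n^3 + 6*n^2 - 9*n - 4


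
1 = 1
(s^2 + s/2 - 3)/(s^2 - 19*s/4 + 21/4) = 2*(2*s^2 + s - 6)/(4*s^2 - 19*s + 21)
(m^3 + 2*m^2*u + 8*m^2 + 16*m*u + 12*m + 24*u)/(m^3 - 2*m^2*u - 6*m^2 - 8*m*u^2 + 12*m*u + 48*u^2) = (-m^2 - 8*m - 12)/(-m^2 + 4*m*u + 6*m - 24*u)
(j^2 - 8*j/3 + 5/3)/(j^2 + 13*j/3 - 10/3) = (3*j^2 - 8*j + 5)/(3*j^2 + 13*j - 10)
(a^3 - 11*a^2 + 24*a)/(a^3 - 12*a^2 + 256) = a*(a - 3)/(a^2 - 4*a - 32)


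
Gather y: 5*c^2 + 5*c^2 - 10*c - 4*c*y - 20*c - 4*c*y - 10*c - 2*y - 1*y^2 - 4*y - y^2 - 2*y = 10*c^2 - 40*c - 2*y^2 + y*(-8*c - 8)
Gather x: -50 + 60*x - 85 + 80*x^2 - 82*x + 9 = 80*x^2 - 22*x - 126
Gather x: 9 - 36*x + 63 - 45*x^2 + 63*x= -45*x^2 + 27*x + 72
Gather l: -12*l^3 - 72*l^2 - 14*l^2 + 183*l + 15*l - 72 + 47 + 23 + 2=-12*l^3 - 86*l^2 + 198*l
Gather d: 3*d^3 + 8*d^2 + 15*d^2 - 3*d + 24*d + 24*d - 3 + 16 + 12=3*d^3 + 23*d^2 + 45*d + 25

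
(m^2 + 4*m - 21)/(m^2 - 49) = (m - 3)/(m - 7)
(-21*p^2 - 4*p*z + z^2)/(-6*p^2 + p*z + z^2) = (-7*p + z)/(-2*p + z)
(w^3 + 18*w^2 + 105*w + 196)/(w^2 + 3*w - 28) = (w^2 + 11*w + 28)/(w - 4)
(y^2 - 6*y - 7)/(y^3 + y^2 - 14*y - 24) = (y^2 - 6*y - 7)/(y^3 + y^2 - 14*y - 24)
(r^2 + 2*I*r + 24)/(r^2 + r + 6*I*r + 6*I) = (r - 4*I)/(r + 1)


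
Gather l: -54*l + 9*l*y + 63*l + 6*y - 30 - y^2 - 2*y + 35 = l*(9*y + 9) - y^2 + 4*y + 5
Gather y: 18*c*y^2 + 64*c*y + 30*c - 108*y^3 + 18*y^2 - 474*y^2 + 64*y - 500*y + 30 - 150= 30*c - 108*y^3 + y^2*(18*c - 456) + y*(64*c - 436) - 120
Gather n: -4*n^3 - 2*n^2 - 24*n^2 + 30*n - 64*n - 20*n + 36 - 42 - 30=-4*n^3 - 26*n^2 - 54*n - 36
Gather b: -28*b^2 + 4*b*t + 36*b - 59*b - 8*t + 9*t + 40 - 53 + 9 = -28*b^2 + b*(4*t - 23) + t - 4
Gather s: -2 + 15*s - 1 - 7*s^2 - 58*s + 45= -7*s^2 - 43*s + 42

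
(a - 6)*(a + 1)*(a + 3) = a^3 - 2*a^2 - 21*a - 18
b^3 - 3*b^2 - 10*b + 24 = (b - 4)*(b - 2)*(b + 3)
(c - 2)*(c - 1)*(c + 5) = c^3 + 2*c^2 - 13*c + 10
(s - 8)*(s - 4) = s^2 - 12*s + 32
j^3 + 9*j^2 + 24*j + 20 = (j + 2)^2*(j + 5)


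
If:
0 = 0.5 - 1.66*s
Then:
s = 0.30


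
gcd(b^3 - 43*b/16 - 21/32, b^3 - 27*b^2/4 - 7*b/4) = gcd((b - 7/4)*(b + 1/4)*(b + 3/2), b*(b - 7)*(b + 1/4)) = b + 1/4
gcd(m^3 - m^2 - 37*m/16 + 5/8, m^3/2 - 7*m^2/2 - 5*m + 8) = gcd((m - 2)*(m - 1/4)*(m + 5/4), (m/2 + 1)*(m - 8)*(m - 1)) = 1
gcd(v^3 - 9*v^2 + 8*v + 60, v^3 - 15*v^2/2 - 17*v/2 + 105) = v^2 - 11*v + 30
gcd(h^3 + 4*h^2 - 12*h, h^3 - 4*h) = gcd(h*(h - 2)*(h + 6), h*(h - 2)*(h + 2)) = h^2 - 2*h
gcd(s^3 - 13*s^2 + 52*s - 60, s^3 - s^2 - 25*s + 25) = s - 5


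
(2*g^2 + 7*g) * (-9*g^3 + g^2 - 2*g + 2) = -18*g^5 - 61*g^4 + 3*g^3 - 10*g^2 + 14*g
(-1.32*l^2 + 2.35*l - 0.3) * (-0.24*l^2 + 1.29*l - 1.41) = 0.3168*l^4 - 2.2668*l^3 + 4.9647*l^2 - 3.7005*l + 0.423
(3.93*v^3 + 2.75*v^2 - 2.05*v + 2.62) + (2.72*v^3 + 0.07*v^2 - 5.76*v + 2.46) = 6.65*v^3 + 2.82*v^2 - 7.81*v + 5.08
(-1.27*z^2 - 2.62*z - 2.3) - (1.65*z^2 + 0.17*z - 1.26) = -2.92*z^2 - 2.79*z - 1.04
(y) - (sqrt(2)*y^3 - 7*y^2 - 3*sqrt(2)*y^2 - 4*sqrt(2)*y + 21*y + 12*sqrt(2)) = -sqrt(2)*y^3 + 3*sqrt(2)*y^2 + 7*y^2 - 20*y + 4*sqrt(2)*y - 12*sqrt(2)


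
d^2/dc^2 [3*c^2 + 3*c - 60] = 6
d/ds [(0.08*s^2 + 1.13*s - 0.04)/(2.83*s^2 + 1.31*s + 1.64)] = (-3.0931*s^2 + 0.4888*s + 1.9056)/(8.0089*s^4 + 7.4146*s^3 + 10.9985*s^2 + 4.2968*s + 2.6896)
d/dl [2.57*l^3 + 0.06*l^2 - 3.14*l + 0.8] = 7.71*l^2 + 0.12*l - 3.14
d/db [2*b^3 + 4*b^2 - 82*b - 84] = 6*b^2 + 8*b - 82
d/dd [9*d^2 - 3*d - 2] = 18*d - 3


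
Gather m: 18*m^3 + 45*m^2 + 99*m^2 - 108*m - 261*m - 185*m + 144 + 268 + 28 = 18*m^3 + 144*m^2 - 554*m + 440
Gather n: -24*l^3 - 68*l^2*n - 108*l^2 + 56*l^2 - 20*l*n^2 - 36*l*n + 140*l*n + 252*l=-24*l^3 - 52*l^2 - 20*l*n^2 + 252*l + n*(-68*l^2 + 104*l)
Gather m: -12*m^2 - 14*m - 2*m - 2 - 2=-12*m^2 - 16*m - 4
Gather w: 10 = 10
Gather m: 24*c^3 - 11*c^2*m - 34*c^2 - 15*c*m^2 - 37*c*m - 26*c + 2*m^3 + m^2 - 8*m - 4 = 24*c^3 - 34*c^2 - 26*c + 2*m^3 + m^2*(1 - 15*c) + m*(-11*c^2 - 37*c - 8) - 4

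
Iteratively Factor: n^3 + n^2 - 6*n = (n)*(n^2 + n - 6) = n*(n - 2)*(n + 3)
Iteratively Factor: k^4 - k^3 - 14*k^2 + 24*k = (k - 3)*(k^3 + 2*k^2 - 8*k) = k*(k - 3)*(k^2 + 2*k - 8) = k*(k - 3)*(k + 4)*(k - 2)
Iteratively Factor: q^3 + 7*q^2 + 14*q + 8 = (q + 2)*(q^2 + 5*q + 4) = (q + 2)*(q + 4)*(q + 1)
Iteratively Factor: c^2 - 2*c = (c - 2)*(c)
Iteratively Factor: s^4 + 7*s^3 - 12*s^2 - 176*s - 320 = (s + 4)*(s^3 + 3*s^2 - 24*s - 80) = (s + 4)^2*(s^2 - s - 20) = (s + 4)^3*(s - 5)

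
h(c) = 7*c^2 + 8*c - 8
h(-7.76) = 351.44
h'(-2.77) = -30.78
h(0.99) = 6.78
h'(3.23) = 53.22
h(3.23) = 90.87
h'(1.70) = 31.80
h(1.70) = 25.83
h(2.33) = 48.64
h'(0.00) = 8.00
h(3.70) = 117.43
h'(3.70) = 59.80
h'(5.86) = 90.04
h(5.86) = 279.26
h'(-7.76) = -100.64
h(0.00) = -8.00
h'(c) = 14*c + 8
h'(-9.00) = -118.00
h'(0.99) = 21.86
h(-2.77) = 23.55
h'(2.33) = 40.62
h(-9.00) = 487.00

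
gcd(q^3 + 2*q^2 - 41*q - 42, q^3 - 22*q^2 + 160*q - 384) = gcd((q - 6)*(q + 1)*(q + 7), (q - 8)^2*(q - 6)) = q - 6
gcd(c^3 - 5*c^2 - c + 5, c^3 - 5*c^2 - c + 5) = c^3 - 5*c^2 - c + 5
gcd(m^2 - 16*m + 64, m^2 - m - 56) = m - 8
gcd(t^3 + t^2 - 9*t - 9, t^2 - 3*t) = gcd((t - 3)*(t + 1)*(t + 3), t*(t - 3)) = t - 3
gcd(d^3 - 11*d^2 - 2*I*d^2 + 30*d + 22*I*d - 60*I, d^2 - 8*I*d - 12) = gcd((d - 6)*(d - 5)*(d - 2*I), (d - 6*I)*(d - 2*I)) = d - 2*I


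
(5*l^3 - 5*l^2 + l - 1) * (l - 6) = 5*l^4 - 35*l^3 + 31*l^2 - 7*l + 6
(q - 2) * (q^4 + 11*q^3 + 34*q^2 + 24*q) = q^5 + 9*q^4 + 12*q^3 - 44*q^2 - 48*q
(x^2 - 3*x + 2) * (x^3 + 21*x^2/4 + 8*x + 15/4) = x^5 + 9*x^4/4 - 23*x^3/4 - 39*x^2/4 + 19*x/4 + 15/2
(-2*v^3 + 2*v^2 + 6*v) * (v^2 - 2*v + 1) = -2*v^5 + 6*v^4 - 10*v^2 + 6*v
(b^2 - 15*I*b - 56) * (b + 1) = b^3 + b^2 - 15*I*b^2 - 56*b - 15*I*b - 56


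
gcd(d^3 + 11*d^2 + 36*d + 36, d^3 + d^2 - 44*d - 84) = d^2 + 8*d + 12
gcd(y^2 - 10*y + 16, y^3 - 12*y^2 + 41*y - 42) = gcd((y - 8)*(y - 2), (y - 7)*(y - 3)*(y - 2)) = y - 2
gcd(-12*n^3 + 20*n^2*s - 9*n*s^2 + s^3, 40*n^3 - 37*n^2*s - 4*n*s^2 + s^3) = -n + s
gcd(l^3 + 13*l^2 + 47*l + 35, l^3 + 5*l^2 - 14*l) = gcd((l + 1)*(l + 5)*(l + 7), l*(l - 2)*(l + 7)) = l + 7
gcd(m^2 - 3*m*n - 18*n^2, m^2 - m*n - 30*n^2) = m - 6*n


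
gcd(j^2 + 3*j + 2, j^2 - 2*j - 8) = j + 2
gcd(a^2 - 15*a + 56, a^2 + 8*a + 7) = 1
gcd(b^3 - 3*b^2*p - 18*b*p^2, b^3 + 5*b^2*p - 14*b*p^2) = b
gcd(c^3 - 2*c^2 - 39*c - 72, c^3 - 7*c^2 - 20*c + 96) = c - 8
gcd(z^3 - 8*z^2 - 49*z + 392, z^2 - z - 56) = z^2 - z - 56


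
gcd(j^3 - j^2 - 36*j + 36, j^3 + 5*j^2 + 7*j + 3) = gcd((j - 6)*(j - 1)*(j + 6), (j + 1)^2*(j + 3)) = 1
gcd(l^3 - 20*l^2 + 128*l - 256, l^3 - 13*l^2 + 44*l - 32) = l^2 - 12*l + 32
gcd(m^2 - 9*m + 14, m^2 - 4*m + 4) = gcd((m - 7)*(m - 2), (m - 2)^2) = m - 2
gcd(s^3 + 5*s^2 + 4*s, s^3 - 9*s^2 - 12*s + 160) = s + 4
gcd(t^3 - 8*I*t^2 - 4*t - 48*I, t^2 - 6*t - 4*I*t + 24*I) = t - 4*I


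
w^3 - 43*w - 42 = (w - 7)*(w + 1)*(w + 6)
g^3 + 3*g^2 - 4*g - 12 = (g - 2)*(g + 2)*(g + 3)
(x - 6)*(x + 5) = x^2 - x - 30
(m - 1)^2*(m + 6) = m^3 + 4*m^2 - 11*m + 6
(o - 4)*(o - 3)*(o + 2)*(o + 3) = o^4 - 2*o^3 - 17*o^2 + 18*o + 72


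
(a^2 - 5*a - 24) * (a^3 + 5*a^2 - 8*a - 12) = a^5 - 57*a^3 - 92*a^2 + 252*a + 288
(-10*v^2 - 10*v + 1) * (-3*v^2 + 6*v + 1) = 30*v^4 - 30*v^3 - 73*v^2 - 4*v + 1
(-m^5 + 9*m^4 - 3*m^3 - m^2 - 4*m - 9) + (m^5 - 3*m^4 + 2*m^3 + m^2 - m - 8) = 6*m^4 - m^3 - 5*m - 17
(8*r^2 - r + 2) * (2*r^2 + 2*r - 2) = 16*r^4 + 14*r^3 - 14*r^2 + 6*r - 4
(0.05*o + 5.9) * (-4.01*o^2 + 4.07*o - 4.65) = -0.2005*o^3 - 23.4555*o^2 + 23.7805*o - 27.435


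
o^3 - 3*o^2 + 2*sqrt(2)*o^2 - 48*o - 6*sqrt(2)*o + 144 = (o - 3)*(o - 4*sqrt(2))*(o + 6*sqrt(2))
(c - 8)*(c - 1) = c^2 - 9*c + 8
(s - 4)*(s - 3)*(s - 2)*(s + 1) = s^4 - 8*s^3 + 17*s^2 + 2*s - 24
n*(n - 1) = n^2 - n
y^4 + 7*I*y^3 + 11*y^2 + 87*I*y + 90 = (y - 3*I)*(y - I)*(y + 5*I)*(y + 6*I)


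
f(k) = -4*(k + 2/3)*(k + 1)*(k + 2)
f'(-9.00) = -724.00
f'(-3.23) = -46.45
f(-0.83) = 0.13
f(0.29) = -11.30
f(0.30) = -11.56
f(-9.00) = 1866.67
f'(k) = -4*(k + 2/3)*(k + 1) - 4*(k + 2/3)*(k + 2) - 4*(k + 1)*(k + 2)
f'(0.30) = -25.88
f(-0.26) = -2.09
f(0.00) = -5.33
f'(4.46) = -385.53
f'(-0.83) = 0.08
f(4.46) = -723.30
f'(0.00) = -16.00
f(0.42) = -14.94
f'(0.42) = -30.44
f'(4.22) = -353.49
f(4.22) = -634.65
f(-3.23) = 28.12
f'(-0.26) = -9.18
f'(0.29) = -25.52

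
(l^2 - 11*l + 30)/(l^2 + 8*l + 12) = (l^2 - 11*l + 30)/(l^2 + 8*l + 12)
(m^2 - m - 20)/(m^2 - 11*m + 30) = (m + 4)/(m - 6)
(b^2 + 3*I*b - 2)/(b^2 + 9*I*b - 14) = (b + I)/(b + 7*I)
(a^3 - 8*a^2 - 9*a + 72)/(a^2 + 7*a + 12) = (a^2 - 11*a + 24)/(a + 4)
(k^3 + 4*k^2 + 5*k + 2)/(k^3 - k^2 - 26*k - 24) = (k^2 + 3*k + 2)/(k^2 - 2*k - 24)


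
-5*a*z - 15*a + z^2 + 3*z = (-5*a + z)*(z + 3)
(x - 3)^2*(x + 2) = x^3 - 4*x^2 - 3*x + 18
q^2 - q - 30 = (q - 6)*(q + 5)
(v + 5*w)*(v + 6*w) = v^2 + 11*v*w + 30*w^2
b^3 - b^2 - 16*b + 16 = (b - 4)*(b - 1)*(b + 4)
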